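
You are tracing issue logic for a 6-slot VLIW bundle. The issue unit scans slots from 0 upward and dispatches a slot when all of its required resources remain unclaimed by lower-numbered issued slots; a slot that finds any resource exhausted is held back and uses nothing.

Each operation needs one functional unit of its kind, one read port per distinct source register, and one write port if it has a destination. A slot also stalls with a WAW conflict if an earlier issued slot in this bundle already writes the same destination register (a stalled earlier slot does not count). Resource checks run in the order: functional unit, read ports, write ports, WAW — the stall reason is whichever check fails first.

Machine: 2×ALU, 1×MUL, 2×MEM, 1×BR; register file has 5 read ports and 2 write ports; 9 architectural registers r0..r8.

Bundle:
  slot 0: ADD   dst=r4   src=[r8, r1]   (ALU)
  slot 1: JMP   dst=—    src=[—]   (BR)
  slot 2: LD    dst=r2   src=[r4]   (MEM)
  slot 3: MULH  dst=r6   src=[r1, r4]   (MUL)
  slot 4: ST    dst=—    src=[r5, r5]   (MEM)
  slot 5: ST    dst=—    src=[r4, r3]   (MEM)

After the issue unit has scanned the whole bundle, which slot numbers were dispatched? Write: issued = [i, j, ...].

issued = [0, 1, 2, 4]

slot 0 (ALU): ISSUE — free A1,Mu1,Ld2,B1 rp3 wp1
slot 1 (BR): ISSUE — free A1,Mu1,Ld2,B0 rp3 wp1
slot 2 (MEM): ISSUE — free A1,Mu1,Ld1,B0 rp2 wp0
slot 3 (MUL): stall WR_PORT — free A1,Mu1,Ld1,B0 rp2 wp0
slot 4 (MEM): ISSUE — free A1,Mu1,Ld0,B0 rp1 wp0
slot 5 (MEM): stall FU — free A1,Mu1,Ld0,B0 rp1 wp0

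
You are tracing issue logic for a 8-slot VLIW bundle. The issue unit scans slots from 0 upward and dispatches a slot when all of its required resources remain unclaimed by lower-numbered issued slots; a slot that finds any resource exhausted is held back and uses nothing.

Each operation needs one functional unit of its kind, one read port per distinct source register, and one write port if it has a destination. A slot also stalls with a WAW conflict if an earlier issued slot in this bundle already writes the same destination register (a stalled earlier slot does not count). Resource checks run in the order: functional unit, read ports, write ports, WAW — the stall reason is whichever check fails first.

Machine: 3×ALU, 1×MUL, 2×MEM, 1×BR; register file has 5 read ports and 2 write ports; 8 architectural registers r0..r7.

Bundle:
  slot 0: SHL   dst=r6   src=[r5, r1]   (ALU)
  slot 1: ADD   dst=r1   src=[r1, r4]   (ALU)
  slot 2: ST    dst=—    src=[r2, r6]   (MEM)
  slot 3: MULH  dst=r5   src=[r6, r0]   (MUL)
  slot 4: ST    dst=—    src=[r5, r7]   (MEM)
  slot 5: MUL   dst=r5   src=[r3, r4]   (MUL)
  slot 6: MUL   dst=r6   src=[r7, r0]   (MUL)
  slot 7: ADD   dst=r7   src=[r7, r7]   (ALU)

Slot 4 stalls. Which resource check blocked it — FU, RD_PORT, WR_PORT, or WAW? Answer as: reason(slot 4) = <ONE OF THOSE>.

#0 ALU src=r5,r1 dispatched  <A:2 Mu:1 Ld:2 B:1 rd:3 wr:1>
#1 ALU src=r1,r4 dispatched  <A:1 Mu:1 Ld:2 B:1 rd:1 wr:0>
#2 MEM src=r2,r6 held:RD_PORT  <A:1 Mu:1 Ld:2 B:1 rd:1 wr:0>
#3 MUL src=r6,r0 held:RD_PORT  <A:1 Mu:1 Ld:2 B:1 rd:1 wr:0>
#4 MEM src=r5,r7 held:RD_PORT  <A:1 Mu:1 Ld:2 B:1 rd:1 wr:0>
#5 MUL src=r3,r4 held:RD_PORT  <A:1 Mu:1 Ld:2 B:1 rd:1 wr:0>
#6 MUL src=r7,r0 held:RD_PORT  <A:1 Mu:1 Ld:2 B:1 rd:1 wr:0>
#7 ALU src=r7,r7 held:WR_PORT  <A:1 Mu:1 Ld:2 B:1 rd:1 wr:0>

reason(slot 4) = RD_PORT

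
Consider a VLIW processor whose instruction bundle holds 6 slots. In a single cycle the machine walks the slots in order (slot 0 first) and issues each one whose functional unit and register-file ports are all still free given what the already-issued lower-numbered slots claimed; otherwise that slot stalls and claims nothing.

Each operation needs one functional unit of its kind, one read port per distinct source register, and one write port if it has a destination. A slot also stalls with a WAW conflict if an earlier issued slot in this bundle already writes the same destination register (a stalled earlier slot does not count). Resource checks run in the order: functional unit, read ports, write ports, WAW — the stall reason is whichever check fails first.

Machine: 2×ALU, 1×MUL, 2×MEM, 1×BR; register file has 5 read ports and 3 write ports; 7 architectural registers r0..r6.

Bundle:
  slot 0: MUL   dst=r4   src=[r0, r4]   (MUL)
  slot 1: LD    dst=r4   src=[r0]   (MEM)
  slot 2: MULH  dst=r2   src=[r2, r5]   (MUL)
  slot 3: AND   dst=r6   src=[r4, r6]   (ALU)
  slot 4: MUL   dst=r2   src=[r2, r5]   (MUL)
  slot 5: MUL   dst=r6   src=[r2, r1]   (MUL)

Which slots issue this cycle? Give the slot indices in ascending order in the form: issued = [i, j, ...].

issued = [0, 3]

(0) want 1×MUL +2rd +1wr — yes → AL2|MU0|ME2|BR1|rd3|wr2
(1) want 1×MEM +1rd +1wr — WAW → AL2|MU0|ME2|BR1|rd3|wr2
(2) want 1×MUL +2rd +1wr — FU → AL2|MU0|ME2|BR1|rd3|wr2
(3) want 1×ALU +2rd +1wr — yes → AL1|MU0|ME2|BR1|rd1|wr1
(4) want 1×MUL +2rd +1wr — FU → AL1|MU0|ME2|BR1|rd1|wr1
(5) want 1×MUL +2rd +1wr — FU → AL1|MU0|ME2|BR1|rd1|wr1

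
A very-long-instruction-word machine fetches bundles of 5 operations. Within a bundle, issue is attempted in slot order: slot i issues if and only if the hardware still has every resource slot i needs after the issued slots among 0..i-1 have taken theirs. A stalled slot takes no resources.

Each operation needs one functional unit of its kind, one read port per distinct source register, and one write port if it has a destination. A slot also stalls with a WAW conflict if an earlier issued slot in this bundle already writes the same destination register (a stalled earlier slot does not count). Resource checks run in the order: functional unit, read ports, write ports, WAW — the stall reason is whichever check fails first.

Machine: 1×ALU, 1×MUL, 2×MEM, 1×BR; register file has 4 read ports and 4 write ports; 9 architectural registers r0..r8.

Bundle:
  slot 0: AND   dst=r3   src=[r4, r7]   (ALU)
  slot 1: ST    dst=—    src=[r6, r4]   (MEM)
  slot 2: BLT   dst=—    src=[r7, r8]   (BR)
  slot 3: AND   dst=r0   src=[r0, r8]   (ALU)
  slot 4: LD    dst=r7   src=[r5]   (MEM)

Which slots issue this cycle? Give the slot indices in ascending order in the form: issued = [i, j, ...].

issued = [0, 1]

[0] ALU needs rd=2 wr=1: ok; after: ALU=0 MUL=1 MEM=2 BR=1, R=2, W=3
[1] MEM needs rd=2 wr=0: ok; after: ALU=0 MUL=1 MEM=1 BR=1, R=0, W=3
[2] BR needs rd=2 wr=0: RD_PORT; after: ALU=0 MUL=1 MEM=1 BR=1, R=0, W=3
[3] ALU needs rd=2 wr=1: FU; after: ALU=0 MUL=1 MEM=1 BR=1, R=0, W=3
[4] MEM needs rd=1 wr=1: RD_PORT; after: ALU=0 MUL=1 MEM=1 BR=1, R=0, W=3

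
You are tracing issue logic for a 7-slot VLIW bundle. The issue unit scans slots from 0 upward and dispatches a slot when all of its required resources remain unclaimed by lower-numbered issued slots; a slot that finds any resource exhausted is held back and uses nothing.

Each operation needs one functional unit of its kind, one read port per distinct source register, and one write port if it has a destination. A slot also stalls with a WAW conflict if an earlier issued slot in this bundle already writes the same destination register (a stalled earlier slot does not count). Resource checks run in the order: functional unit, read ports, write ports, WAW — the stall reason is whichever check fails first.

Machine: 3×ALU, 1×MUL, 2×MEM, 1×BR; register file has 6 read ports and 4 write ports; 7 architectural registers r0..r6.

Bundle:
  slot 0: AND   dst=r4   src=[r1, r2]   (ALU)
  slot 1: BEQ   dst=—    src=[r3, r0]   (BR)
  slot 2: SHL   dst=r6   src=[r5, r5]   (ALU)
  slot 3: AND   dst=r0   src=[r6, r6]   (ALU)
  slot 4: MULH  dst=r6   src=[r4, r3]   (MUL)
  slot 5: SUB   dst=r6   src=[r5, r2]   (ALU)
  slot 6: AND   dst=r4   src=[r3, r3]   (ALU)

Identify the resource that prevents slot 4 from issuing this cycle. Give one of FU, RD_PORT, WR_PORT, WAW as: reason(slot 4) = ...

reason(slot 4) = RD_PORT

[0] ALU needs rd=2 wr=1: ok; after: ALU=2 MUL=1 MEM=2 BR=1, R=4, W=3
[1] BR needs rd=2 wr=0: ok; after: ALU=2 MUL=1 MEM=2 BR=0, R=2, W=3
[2] ALU needs rd=1 wr=1: ok; after: ALU=1 MUL=1 MEM=2 BR=0, R=1, W=2
[3] ALU needs rd=1 wr=1: ok; after: ALU=0 MUL=1 MEM=2 BR=0, R=0, W=1
[4] MUL needs rd=2 wr=1: RD_PORT; after: ALU=0 MUL=1 MEM=2 BR=0, R=0, W=1
[5] ALU needs rd=2 wr=1: FU; after: ALU=0 MUL=1 MEM=2 BR=0, R=0, W=1
[6] ALU needs rd=1 wr=1: FU; after: ALU=0 MUL=1 MEM=2 BR=0, R=0, W=1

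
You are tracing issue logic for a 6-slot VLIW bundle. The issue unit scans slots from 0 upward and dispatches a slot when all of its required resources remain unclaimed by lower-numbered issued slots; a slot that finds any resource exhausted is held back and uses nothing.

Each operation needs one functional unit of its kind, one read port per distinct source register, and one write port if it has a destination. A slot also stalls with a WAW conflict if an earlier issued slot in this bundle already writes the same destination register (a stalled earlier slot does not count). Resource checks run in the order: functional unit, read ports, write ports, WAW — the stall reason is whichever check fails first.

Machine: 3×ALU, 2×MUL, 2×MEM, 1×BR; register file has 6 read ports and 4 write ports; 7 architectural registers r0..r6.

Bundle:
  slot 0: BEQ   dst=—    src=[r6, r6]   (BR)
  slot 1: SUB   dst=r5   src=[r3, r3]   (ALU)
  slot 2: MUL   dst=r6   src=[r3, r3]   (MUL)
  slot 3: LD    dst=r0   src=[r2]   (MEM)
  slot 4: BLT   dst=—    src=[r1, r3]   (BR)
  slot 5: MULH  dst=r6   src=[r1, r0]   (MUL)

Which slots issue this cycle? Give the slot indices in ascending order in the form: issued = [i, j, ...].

issued = [0, 1, 2, 3]

#0 BR src=r6,r6 dispatched  <A:3 Mu:2 Ld:2 B:0 rd:5 wr:4>
#1 ALU src=r3,r3 dispatched  <A:2 Mu:2 Ld:2 B:0 rd:4 wr:3>
#2 MUL src=r3,r3 dispatched  <A:2 Mu:1 Ld:2 B:0 rd:3 wr:2>
#3 MEM src=r2 dispatched  <A:2 Mu:1 Ld:1 B:0 rd:2 wr:1>
#4 BR src=r1,r3 held:FU  <A:2 Mu:1 Ld:1 B:0 rd:2 wr:1>
#5 MUL src=r1,r0 held:WAW  <A:2 Mu:1 Ld:1 B:0 rd:2 wr:1>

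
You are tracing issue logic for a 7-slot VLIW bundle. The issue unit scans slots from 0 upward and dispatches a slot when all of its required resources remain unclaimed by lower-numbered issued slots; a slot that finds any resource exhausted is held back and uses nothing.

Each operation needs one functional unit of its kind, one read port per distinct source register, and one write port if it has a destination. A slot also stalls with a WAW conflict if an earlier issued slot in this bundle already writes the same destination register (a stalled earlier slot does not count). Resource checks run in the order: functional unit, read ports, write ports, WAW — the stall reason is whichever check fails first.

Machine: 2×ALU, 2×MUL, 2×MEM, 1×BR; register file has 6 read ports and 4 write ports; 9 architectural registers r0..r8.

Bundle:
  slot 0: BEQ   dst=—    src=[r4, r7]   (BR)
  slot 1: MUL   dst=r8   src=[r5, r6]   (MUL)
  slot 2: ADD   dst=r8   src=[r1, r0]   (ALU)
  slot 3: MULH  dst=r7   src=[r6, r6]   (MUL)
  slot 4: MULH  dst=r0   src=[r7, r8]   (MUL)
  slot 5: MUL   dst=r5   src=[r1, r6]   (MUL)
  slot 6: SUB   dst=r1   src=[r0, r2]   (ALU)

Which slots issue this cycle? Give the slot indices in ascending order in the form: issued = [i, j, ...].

#0 BR src=r4,r7 dispatched  <A:2 Mu:2 Ld:2 B:0 rd:4 wr:4>
#1 MUL src=r5,r6 dispatched  <A:2 Mu:1 Ld:2 B:0 rd:2 wr:3>
#2 ALU src=r1,r0 held:WAW  <A:2 Mu:1 Ld:2 B:0 rd:2 wr:3>
#3 MUL src=r6,r6 dispatched  <A:2 Mu:0 Ld:2 B:0 rd:1 wr:2>
#4 MUL src=r7,r8 held:FU  <A:2 Mu:0 Ld:2 B:0 rd:1 wr:2>
#5 MUL src=r1,r6 held:FU  <A:2 Mu:0 Ld:2 B:0 rd:1 wr:2>
#6 ALU src=r0,r2 held:RD_PORT  <A:2 Mu:0 Ld:2 B:0 rd:1 wr:2>

issued = [0, 1, 3]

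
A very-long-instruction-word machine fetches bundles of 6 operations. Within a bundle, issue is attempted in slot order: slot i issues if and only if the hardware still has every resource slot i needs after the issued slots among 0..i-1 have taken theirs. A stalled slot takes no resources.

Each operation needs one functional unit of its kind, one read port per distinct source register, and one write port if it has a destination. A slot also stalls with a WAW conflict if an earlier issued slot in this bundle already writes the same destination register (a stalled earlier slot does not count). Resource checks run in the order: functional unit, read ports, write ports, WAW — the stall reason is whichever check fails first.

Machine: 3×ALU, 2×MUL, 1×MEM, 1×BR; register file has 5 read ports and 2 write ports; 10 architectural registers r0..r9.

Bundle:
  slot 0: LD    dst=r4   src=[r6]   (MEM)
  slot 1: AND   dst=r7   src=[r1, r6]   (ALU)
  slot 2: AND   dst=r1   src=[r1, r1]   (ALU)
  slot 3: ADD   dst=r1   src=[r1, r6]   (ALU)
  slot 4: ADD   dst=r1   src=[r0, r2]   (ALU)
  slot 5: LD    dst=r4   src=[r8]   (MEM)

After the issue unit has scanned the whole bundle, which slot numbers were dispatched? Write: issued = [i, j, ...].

issued = [0, 1]

slot 0 (MEM): ISSUE — free A3,Mu2,Ld0,B1 rp4 wp1
slot 1 (ALU): ISSUE — free A2,Mu2,Ld0,B1 rp2 wp0
slot 2 (ALU): stall WR_PORT — free A2,Mu2,Ld0,B1 rp2 wp0
slot 3 (ALU): stall WR_PORT — free A2,Mu2,Ld0,B1 rp2 wp0
slot 4 (ALU): stall WR_PORT — free A2,Mu2,Ld0,B1 rp2 wp0
slot 5 (MEM): stall FU — free A2,Mu2,Ld0,B1 rp2 wp0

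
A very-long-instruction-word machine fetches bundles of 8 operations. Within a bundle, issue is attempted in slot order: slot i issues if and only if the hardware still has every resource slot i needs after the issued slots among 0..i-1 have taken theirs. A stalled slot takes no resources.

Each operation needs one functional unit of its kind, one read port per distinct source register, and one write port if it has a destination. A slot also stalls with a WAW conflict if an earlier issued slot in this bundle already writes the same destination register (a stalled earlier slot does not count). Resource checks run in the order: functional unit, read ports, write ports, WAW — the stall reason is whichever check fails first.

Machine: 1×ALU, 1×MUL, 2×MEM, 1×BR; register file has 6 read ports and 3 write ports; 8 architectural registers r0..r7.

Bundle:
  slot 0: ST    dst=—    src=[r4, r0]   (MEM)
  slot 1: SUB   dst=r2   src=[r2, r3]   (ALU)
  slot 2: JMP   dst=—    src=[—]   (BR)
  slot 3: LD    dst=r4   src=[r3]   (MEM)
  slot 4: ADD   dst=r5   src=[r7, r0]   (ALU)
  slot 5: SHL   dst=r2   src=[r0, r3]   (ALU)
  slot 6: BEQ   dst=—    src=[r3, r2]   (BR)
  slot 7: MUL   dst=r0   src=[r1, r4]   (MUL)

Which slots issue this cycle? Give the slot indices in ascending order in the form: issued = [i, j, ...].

issued = [0, 1, 2, 3]

(0) want 1×MEM +2rd +0wr — yes → AL1|MU1|ME1|BR1|rd4|wr3
(1) want 1×ALU +2rd +1wr — yes → AL0|MU1|ME1|BR1|rd2|wr2
(2) want 1×BR +0rd +0wr — yes → AL0|MU1|ME1|BR0|rd2|wr2
(3) want 1×MEM +1rd +1wr — yes → AL0|MU1|ME0|BR0|rd1|wr1
(4) want 1×ALU +2rd +1wr — FU → AL0|MU1|ME0|BR0|rd1|wr1
(5) want 1×ALU +2rd +1wr — FU → AL0|MU1|ME0|BR0|rd1|wr1
(6) want 1×BR +2rd +0wr — FU → AL0|MU1|ME0|BR0|rd1|wr1
(7) want 1×MUL +2rd +1wr — RD_PORT → AL0|MU1|ME0|BR0|rd1|wr1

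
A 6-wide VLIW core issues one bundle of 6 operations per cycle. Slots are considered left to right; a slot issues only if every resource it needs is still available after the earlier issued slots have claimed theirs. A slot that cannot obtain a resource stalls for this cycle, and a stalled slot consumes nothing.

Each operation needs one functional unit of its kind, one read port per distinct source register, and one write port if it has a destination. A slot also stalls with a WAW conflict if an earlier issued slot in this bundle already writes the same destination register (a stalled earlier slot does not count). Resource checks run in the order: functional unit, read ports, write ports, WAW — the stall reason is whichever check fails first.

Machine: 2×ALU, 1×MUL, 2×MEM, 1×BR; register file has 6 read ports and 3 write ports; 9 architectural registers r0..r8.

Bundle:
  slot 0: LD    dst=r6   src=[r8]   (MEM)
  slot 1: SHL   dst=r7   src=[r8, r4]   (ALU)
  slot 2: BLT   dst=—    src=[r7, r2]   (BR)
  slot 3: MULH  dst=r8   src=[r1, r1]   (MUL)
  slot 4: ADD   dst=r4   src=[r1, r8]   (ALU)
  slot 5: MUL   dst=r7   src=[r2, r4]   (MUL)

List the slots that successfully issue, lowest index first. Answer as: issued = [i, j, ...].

issued = [0, 1, 2, 3]

slot 0 (MEM): ISSUE — free A2,Mu1,Ld1,B1 rp5 wp2
slot 1 (ALU): ISSUE — free A1,Mu1,Ld1,B1 rp3 wp1
slot 2 (BR): ISSUE — free A1,Mu1,Ld1,B0 rp1 wp1
slot 3 (MUL): ISSUE — free A1,Mu0,Ld1,B0 rp0 wp0
slot 4 (ALU): stall RD_PORT — free A1,Mu0,Ld1,B0 rp0 wp0
slot 5 (MUL): stall FU — free A1,Mu0,Ld1,B0 rp0 wp0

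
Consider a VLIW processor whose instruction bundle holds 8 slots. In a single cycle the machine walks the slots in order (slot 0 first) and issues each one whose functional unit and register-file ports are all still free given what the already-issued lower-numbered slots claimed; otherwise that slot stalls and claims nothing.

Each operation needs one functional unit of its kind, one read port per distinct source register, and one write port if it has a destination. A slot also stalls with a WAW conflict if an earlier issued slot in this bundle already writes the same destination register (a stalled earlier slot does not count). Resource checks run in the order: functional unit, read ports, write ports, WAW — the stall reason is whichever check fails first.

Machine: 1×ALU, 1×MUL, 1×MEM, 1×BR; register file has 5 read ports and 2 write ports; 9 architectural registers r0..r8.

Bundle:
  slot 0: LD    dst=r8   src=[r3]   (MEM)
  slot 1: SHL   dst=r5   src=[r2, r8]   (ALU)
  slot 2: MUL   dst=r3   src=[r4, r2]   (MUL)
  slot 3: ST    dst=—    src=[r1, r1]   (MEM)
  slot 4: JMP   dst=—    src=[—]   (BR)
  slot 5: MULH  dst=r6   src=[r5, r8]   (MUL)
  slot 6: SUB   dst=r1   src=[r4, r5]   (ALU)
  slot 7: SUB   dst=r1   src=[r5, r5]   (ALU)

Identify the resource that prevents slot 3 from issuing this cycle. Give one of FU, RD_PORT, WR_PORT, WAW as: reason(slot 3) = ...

reason(slot 3) = FU

slot 0 (MEM): ISSUE — free A1,Mu1,Ld0,B1 rp4 wp1
slot 1 (ALU): ISSUE — free A0,Mu1,Ld0,B1 rp2 wp0
slot 2 (MUL): stall WR_PORT — free A0,Mu1,Ld0,B1 rp2 wp0
slot 3 (MEM): stall FU — free A0,Mu1,Ld0,B1 rp2 wp0
slot 4 (BR): ISSUE — free A0,Mu1,Ld0,B0 rp2 wp0
slot 5 (MUL): stall WR_PORT — free A0,Mu1,Ld0,B0 rp2 wp0
slot 6 (ALU): stall FU — free A0,Mu1,Ld0,B0 rp2 wp0
slot 7 (ALU): stall FU — free A0,Mu1,Ld0,B0 rp2 wp0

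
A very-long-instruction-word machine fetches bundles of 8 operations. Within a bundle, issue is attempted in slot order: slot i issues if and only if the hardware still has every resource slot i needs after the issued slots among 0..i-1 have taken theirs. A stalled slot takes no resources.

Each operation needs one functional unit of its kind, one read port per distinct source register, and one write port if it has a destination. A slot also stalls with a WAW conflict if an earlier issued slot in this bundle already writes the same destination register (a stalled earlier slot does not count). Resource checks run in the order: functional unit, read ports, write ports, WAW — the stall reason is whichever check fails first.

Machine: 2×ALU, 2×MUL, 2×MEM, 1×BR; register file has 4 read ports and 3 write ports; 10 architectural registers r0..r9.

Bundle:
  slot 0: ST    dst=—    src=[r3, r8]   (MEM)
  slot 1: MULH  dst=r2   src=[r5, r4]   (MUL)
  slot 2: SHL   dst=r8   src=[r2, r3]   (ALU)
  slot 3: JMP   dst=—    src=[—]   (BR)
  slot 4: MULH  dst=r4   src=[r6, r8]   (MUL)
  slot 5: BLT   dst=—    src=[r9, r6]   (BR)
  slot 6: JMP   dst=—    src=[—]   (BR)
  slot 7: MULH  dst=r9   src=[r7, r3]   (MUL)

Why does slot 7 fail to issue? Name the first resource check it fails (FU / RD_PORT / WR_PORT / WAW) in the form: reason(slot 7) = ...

#0 MEM src=r3,r8 dispatched  <A:2 Mu:2 Ld:1 B:1 rd:2 wr:3>
#1 MUL src=r5,r4 dispatched  <A:2 Mu:1 Ld:1 B:1 rd:0 wr:2>
#2 ALU src=r2,r3 held:RD_PORT  <A:2 Mu:1 Ld:1 B:1 rd:0 wr:2>
#3 BR src=- dispatched  <A:2 Mu:1 Ld:1 B:0 rd:0 wr:2>
#4 MUL src=r6,r8 held:RD_PORT  <A:2 Mu:1 Ld:1 B:0 rd:0 wr:2>
#5 BR src=r9,r6 held:FU  <A:2 Mu:1 Ld:1 B:0 rd:0 wr:2>
#6 BR src=- held:FU  <A:2 Mu:1 Ld:1 B:0 rd:0 wr:2>
#7 MUL src=r7,r3 held:RD_PORT  <A:2 Mu:1 Ld:1 B:0 rd:0 wr:2>

reason(slot 7) = RD_PORT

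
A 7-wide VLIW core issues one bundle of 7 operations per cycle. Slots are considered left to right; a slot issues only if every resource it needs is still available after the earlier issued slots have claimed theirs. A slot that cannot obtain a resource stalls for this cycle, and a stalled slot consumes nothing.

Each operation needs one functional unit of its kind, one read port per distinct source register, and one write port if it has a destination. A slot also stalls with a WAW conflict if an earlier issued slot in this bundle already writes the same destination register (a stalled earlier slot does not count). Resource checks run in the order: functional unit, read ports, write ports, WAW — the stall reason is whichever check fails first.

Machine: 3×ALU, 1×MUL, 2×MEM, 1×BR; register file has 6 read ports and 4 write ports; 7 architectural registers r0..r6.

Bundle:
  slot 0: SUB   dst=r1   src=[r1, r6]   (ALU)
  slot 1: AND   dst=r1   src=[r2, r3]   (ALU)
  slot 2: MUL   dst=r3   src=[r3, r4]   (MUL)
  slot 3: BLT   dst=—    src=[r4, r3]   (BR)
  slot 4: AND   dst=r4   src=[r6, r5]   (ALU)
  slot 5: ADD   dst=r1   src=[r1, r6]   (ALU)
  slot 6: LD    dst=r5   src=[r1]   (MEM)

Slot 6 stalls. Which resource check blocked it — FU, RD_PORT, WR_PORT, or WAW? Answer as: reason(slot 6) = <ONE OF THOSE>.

slot 0 (ALU): ISSUE — free A2,Mu1,Ld2,B1 rp4 wp3
slot 1 (ALU): stall WAW — free A2,Mu1,Ld2,B1 rp4 wp3
slot 2 (MUL): ISSUE — free A2,Mu0,Ld2,B1 rp2 wp2
slot 3 (BR): ISSUE — free A2,Mu0,Ld2,B0 rp0 wp2
slot 4 (ALU): stall RD_PORT — free A2,Mu0,Ld2,B0 rp0 wp2
slot 5 (ALU): stall RD_PORT — free A2,Mu0,Ld2,B0 rp0 wp2
slot 6 (MEM): stall RD_PORT — free A2,Mu0,Ld2,B0 rp0 wp2

reason(slot 6) = RD_PORT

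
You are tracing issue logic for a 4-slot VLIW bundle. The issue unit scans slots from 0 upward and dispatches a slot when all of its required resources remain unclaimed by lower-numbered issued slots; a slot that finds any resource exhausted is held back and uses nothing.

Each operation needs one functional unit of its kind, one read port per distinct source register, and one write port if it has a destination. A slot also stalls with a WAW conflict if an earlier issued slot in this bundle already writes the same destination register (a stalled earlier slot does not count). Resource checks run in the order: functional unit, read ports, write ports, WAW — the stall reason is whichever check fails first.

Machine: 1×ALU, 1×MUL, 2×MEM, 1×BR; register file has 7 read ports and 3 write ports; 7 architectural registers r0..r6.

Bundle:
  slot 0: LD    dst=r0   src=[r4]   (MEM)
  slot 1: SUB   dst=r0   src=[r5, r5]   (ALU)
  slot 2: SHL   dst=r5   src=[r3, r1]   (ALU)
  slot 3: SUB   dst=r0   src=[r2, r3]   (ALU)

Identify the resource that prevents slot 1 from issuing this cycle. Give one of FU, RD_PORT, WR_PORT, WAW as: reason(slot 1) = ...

reason(slot 1) = WAW

(0) want 1×MEM +1rd +1wr — yes → AL1|MU1|ME1|BR1|rd6|wr2
(1) want 1×ALU +1rd +1wr — WAW → AL1|MU1|ME1|BR1|rd6|wr2
(2) want 1×ALU +2rd +1wr — yes → AL0|MU1|ME1|BR1|rd4|wr1
(3) want 1×ALU +2rd +1wr — FU → AL0|MU1|ME1|BR1|rd4|wr1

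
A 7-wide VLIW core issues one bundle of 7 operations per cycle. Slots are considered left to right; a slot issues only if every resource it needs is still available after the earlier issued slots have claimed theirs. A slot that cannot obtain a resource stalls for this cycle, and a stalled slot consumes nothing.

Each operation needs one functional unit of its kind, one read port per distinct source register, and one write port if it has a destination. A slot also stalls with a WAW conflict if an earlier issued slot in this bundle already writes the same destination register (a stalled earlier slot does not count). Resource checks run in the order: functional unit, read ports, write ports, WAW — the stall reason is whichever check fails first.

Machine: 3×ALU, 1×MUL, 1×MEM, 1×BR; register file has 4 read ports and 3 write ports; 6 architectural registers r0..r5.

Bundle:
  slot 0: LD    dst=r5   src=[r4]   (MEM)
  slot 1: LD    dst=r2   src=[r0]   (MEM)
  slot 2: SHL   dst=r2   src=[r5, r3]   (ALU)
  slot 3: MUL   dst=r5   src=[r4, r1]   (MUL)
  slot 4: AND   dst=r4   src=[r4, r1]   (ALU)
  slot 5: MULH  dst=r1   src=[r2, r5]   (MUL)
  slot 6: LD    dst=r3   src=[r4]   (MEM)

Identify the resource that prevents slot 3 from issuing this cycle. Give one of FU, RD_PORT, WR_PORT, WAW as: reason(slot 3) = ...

  0. MEM→r5 ⇒ go  {3A/1Mu/0Ld/1B | 3r 2w}
  1. MEM→r2 ⇒ no(FU)  {3A/1Mu/0Ld/1B | 3r 2w}
  2. ALU→r2 ⇒ go  {2A/1Mu/0Ld/1B | 1r 1w}
  3. MUL→r5 ⇒ no(RD_PORT)  {2A/1Mu/0Ld/1B | 1r 1w}
  4. ALU→r4 ⇒ no(RD_PORT)  {2A/1Mu/0Ld/1B | 1r 1w}
  5. MUL→r1 ⇒ no(RD_PORT)  {2A/1Mu/0Ld/1B | 1r 1w}
  6. MEM→r3 ⇒ no(FU)  {2A/1Mu/0Ld/1B | 1r 1w}

reason(slot 3) = RD_PORT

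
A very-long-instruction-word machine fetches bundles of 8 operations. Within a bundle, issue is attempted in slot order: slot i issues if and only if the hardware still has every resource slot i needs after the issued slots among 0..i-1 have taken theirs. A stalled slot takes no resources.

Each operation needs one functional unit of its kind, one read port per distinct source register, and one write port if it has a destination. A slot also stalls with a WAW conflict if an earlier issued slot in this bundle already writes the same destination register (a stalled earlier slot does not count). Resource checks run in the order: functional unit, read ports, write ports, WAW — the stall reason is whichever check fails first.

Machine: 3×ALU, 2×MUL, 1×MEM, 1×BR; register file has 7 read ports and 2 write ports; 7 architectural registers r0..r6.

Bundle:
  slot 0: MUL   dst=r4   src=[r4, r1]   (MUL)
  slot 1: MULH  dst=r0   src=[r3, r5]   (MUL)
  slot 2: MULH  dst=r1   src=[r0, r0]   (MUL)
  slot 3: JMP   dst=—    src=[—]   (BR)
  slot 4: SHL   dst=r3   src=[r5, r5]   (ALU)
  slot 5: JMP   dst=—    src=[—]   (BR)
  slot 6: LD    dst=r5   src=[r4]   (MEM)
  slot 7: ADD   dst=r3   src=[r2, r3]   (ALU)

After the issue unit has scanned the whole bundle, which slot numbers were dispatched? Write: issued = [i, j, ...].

issued = [0, 1, 3]

(0) want 1×MUL +2rd +1wr — yes → AL3|MU1|ME1|BR1|rd5|wr1
(1) want 1×MUL +2rd +1wr — yes → AL3|MU0|ME1|BR1|rd3|wr0
(2) want 1×MUL +1rd +1wr — FU → AL3|MU0|ME1|BR1|rd3|wr0
(3) want 1×BR +0rd +0wr — yes → AL3|MU0|ME1|BR0|rd3|wr0
(4) want 1×ALU +1rd +1wr — WR_PORT → AL3|MU0|ME1|BR0|rd3|wr0
(5) want 1×BR +0rd +0wr — FU → AL3|MU0|ME1|BR0|rd3|wr0
(6) want 1×MEM +1rd +1wr — WR_PORT → AL3|MU0|ME1|BR0|rd3|wr0
(7) want 1×ALU +2rd +1wr — WR_PORT → AL3|MU0|ME1|BR0|rd3|wr0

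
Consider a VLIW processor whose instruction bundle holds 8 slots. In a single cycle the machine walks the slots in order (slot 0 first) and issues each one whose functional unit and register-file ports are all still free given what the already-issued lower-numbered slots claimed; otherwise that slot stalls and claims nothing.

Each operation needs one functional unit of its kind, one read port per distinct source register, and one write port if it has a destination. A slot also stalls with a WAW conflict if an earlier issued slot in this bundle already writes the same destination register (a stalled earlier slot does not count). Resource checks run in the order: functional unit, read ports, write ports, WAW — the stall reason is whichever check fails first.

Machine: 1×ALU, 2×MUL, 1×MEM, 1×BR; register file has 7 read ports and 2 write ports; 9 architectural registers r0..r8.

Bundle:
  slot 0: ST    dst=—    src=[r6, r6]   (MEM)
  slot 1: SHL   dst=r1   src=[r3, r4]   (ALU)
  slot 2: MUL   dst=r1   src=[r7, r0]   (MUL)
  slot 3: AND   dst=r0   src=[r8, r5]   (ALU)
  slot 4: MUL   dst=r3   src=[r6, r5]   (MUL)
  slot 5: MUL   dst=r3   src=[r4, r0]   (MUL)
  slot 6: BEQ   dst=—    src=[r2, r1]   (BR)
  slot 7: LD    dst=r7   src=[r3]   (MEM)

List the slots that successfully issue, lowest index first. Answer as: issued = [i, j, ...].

[0] MEM needs rd=1 wr=0: ok; after: ALU=1 MUL=2 MEM=0 BR=1, R=6, W=2
[1] ALU needs rd=2 wr=1: ok; after: ALU=0 MUL=2 MEM=0 BR=1, R=4, W=1
[2] MUL needs rd=2 wr=1: WAW; after: ALU=0 MUL=2 MEM=0 BR=1, R=4, W=1
[3] ALU needs rd=2 wr=1: FU; after: ALU=0 MUL=2 MEM=0 BR=1, R=4, W=1
[4] MUL needs rd=2 wr=1: ok; after: ALU=0 MUL=1 MEM=0 BR=1, R=2, W=0
[5] MUL needs rd=2 wr=1: WR_PORT; after: ALU=0 MUL=1 MEM=0 BR=1, R=2, W=0
[6] BR needs rd=2 wr=0: ok; after: ALU=0 MUL=1 MEM=0 BR=0, R=0, W=0
[7] MEM needs rd=1 wr=1: FU; after: ALU=0 MUL=1 MEM=0 BR=0, R=0, W=0

issued = [0, 1, 4, 6]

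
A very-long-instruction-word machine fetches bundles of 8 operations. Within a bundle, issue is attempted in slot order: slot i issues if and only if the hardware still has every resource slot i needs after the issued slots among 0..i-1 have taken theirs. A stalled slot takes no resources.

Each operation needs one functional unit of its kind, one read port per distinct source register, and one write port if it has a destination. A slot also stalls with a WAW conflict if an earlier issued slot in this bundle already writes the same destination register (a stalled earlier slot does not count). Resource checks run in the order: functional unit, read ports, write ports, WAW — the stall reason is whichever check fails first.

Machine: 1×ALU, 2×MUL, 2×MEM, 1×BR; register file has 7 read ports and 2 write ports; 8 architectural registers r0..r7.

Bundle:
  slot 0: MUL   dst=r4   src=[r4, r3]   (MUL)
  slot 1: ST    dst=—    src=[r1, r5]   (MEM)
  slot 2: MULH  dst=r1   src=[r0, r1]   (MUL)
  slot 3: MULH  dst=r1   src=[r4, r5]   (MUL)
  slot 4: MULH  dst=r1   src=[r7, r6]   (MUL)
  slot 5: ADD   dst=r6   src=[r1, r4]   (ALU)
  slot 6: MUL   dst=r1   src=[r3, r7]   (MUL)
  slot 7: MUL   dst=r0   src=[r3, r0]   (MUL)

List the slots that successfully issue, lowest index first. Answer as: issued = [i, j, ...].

issued = [0, 1, 2]

#0 MUL src=r4,r3 dispatched  <A:1 Mu:1 Ld:2 B:1 rd:5 wr:1>
#1 MEM src=r1,r5 dispatched  <A:1 Mu:1 Ld:1 B:1 rd:3 wr:1>
#2 MUL src=r0,r1 dispatched  <A:1 Mu:0 Ld:1 B:1 rd:1 wr:0>
#3 MUL src=r4,r5 held:FU  <A:1 Mu:0 Ld:1 B:1 rd:1 wr:0>
#4 MUL src=r7,r6 held:FU  <A:1 Mu:0 Ld:1 B:1 rd:1 wr:0>
#5 ALU src=r1,r4 held:RD_PORT  <A:1 Mu:0 Ld:1 B:1 rd:1 wr:0>
#6 MUL src=r3,r7 held:FU  <A:1 Mu:0 Ld:1 B:1 rd:1 wr:0>
#7 MUL src=r3,r0 held:FU  <A:1 Mu:0 Ld:1 B:1 rd:1 wr:0>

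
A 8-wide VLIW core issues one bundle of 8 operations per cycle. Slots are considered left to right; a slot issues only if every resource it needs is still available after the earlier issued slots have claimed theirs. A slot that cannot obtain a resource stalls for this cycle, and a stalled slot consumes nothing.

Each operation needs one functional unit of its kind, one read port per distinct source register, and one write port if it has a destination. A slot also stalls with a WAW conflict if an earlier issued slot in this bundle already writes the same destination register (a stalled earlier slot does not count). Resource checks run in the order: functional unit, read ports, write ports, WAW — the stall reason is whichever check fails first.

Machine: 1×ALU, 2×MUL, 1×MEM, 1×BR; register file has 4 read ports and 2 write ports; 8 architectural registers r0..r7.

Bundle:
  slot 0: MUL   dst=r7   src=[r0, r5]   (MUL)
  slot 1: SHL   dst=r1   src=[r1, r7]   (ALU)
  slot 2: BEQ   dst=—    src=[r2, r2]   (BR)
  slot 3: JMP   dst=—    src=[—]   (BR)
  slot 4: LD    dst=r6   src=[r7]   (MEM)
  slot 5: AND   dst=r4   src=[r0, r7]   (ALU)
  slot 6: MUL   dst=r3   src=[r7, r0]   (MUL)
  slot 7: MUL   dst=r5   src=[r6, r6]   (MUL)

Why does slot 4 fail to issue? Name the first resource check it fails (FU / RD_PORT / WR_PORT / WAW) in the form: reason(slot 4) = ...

reason(slot 4) = RD_PORT

(0) want 1×MUL +2rd +1wr — yes → AL1|MU1|ME1|BR1|rd2|wr1
(1) want 1×ALU +2rd +1wr — yes → AL0|MU1|ME1|BR1|rd0|wr0
(2) want 1×BR +1rd +0wr — RD_PORT → AL0|MU1|ME1|BR1|rd0|wr0
(3) want 1×BR +0rd +0wr — yes → AL0|MU1|ME1|BR0|rd0|wr0
(4) want 1×MEM +1rd +1wr — RD_PORT → AL0|MU1|ME1|BR0|rd0|wr0
(5) want 1×ALU +2rd +1wr — FU → AL0|MU1|ME1|BR0|rd0|wr0
(6) want 1×MUL +2rd +1wr — RD_PORT → AL0|MU1|ME1|BR0|rd0|wr0
(7) want 1×MUL +1rd +1wr — RD_PORT → AL0|MU1|ME1|BR0|rd0|wr0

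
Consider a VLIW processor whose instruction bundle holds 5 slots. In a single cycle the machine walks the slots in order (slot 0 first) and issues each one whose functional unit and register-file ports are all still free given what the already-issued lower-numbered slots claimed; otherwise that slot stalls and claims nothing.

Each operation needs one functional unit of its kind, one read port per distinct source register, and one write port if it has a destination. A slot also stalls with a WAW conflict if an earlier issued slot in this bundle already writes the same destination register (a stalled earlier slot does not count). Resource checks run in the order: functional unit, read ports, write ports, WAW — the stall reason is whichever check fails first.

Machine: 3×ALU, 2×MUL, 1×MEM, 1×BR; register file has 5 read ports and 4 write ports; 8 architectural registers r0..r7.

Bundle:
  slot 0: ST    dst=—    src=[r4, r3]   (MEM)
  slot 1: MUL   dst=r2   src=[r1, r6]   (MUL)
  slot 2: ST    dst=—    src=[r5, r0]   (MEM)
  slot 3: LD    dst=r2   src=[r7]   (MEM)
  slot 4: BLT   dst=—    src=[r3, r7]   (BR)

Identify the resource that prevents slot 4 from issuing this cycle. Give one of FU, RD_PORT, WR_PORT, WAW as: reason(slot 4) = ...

  0. MEM ⇒ go  {3A/2Mu/0Ld/1B | 3r 4w}
  1. MUL→r2 ⇒ go  {3A/1Mu/0Ld/1B | 1r 3w}
  2. MEM ⇒ no(FU)  {3A/1Mu/0Ld/1B | 1r 3w}
  3. MEM→r2 ⇒ no(FU)  {3A/1Mu/0Ld/1B | 1r 3w}
  4. BR ⇒ no(RD_PORT)  {3A/1Mu/0Ld/1B | 1r 3w}

reason(slot 4) = RD_PORT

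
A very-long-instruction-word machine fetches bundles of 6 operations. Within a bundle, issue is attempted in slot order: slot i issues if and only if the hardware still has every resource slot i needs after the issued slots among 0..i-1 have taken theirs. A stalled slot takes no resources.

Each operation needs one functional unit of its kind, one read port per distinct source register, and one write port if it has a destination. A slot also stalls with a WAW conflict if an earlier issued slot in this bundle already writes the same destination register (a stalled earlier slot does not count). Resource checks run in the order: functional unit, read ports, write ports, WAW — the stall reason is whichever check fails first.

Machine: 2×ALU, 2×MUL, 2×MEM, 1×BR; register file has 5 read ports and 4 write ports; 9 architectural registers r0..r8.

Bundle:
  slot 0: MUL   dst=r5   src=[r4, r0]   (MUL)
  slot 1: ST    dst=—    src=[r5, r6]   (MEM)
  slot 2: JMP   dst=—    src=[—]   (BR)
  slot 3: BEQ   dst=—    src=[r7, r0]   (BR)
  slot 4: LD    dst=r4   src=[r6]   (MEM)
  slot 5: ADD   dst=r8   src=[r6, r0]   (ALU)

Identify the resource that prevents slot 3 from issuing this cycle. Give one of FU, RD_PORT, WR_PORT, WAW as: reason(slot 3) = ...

reason(slot 3) = FU

(0) want 1×MUL +2rd +1wr — yes → AL2|MU1|ME2|BR1|rd3|wr3
(1) want 1×MEM +2rd +0wr — yes → AL2|MU1|ME1|BR1|rd1|wr3
(2) want 1×BR +0rd +0wr — yes → AL2|MU1|ME1|BR0|rd1|wr3
(3) want 1×BR +2rd +0wr — FU → AL2|MU1|ME1|BR0|rd1|wr3
(4) want 1×MEM +1rd +1wr — yes → AL2|MU1|ME0|BR0|rd0|wr2
(5) want 1×ALU +2rd +1wr — RD_PORT → AL2|MU1|ME0|BR0|rd0|wr2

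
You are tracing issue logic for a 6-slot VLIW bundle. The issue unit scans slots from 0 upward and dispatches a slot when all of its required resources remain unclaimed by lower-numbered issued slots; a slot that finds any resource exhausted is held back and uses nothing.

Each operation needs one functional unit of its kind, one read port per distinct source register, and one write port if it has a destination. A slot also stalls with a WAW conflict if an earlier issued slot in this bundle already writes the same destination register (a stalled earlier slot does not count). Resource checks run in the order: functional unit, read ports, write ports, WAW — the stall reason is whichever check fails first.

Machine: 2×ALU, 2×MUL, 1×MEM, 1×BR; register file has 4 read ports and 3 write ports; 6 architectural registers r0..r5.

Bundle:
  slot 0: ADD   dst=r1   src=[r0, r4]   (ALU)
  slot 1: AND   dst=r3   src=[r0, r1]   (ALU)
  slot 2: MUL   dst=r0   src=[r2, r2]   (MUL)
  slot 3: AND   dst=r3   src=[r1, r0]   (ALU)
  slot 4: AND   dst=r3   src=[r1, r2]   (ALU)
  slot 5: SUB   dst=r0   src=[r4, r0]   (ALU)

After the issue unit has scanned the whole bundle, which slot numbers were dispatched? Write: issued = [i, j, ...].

[0] ALU needs rd=2 wr=1: ok; after: ALU=1 MUL=2 MEM=1 BR=1, R=2, W=2
[1] ALU needs rd=2 wr=1: ok; after: ALU=0 MUL=2 MEM=1 BR=1, R=0, W=1
[2] MUL needs rd=1 wr=1: RD_PORT; after: ALU=0 MUL=2 MEM=1 BR=1, R=0, W=1
[3] ALU needs rd=2 wr=1: FU; after: ALU=0 MUL=2 MEM=1 BR=1, R=0, W=1
[4] ALU needs rd=2 wr=1: FU; after: ALU=0 MUL=2 MEM=1 BR=1, R=0, W=1
[5] ALU needs rd=2 wr=1: FU; after: ALU=0 MUL=2 MEM=1 BR=1, R=0, W=1

issued = [0, 1]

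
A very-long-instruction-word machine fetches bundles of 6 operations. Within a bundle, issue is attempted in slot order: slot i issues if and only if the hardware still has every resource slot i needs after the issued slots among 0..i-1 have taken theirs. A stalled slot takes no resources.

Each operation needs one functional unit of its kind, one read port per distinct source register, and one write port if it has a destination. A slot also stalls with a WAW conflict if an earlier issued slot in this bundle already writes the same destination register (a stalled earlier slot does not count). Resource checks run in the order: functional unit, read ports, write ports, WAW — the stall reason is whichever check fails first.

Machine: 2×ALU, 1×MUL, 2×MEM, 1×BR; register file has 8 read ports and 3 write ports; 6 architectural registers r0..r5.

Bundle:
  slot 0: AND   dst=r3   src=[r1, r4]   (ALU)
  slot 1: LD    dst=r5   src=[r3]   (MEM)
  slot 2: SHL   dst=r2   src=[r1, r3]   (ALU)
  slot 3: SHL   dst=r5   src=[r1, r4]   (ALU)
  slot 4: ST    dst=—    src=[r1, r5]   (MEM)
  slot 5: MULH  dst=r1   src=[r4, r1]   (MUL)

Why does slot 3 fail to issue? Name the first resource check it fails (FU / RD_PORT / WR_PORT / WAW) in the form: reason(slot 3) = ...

(0) want 1×ALU +2rd +1wr — yes → AL1|MU1|ME2|BR1|rd6|wr2
(1) want 1×MEM +1rd +1wr — yes → AL1|MU1|ME1|BR1|rd5|wr1
(2) want 1×ALU +2rd +1wr — yes → AL0|MU1|ME1|BR1|rd3|wr0
(3) want 1×ALU +2rd +1wr — FU → AL0|MU1|ME1|BR1|rd3|wr0
(4) want 1×MEM +2rd +0wr — yes → AL0|MU1|ME0|BR1|rd1|wr0
(5) want 1×MUL +2rd +1wr — RD_PORT → AL0|MU1|ME0|BR1|rd1|wr0

reason(slot 3) = FU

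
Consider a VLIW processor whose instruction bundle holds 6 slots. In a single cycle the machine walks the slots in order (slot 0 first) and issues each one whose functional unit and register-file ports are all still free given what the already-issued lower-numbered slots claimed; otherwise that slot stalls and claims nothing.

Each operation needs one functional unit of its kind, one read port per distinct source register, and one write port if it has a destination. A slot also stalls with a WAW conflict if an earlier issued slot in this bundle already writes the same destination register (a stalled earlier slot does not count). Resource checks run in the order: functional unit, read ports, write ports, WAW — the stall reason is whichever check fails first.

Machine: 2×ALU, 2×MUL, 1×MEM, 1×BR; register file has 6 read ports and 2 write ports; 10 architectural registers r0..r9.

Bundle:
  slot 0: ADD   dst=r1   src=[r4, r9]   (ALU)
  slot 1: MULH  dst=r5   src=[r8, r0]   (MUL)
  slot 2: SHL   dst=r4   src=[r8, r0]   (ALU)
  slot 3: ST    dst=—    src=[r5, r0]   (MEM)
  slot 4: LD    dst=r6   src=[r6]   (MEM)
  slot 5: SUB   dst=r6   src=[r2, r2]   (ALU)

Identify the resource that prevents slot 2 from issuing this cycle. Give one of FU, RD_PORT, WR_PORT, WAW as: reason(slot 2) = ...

reason(slot 2) = WR_PORT

(0) want 1×ALU +2rd +1wr — yes → AL1|MU2|ME1|BR1|rd4|wr1
(1) want 1×MUL +2rd +1wr — yes → AL1|MU1|ME1|BR1|rd2|wr0
(2) want 1×ALU +2rd +1wr — WR_PORT → AL1|MU1|ME1|BR1|rd2|wr0
(3) want 1×MEM +2rd +0wr — yes → AL1|MU1|ME0|BR1|rd0|wr0
(4) want 1×MEM +1rd +1wr — FU → AL1|MU1|ME0|BR1|rd0|wr0
(5) want 1×ALU +1rd +1wr — RD_PORT → AL1|MU1|ME0|BR1|rd0|wr0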